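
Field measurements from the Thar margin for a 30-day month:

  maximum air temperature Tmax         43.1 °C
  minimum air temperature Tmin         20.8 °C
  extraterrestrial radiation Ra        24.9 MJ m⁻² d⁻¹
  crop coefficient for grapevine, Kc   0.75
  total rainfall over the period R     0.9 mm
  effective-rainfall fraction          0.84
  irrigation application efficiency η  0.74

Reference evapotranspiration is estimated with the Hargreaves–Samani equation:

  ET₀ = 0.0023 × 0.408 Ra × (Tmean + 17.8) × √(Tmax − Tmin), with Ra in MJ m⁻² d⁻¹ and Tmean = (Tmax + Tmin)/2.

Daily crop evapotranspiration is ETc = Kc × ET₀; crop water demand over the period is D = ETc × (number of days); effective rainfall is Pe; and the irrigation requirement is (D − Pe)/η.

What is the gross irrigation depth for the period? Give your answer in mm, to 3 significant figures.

166 mm

Tmean = (43.1 + 20.8)/2 = 31.95 °C
0.408 Ra = 0.408 × 24.9 = 10.1592 mm/d equivalent
ET₀ = 0.0023 × 10.1592 × (31.95 + 17.8) × √22.3 = 0.0023 × 10.1592 × 49.75 × 4.7223 = 5.4895 mm/d
ETc = Kc × ET₀ = 0.75 × 5.4895 = 4.1171 mm/d
Crop demand D = ETc × 30 d = 4.1171 × 30 = 123.513 mm
Pe = 0.84 × 0.9 = 0.756 mm
D − Pe = 123.513 − 0.756 = 122.757 mm
Gross irrigation = 122.757 / 0.74 = 165.888 mm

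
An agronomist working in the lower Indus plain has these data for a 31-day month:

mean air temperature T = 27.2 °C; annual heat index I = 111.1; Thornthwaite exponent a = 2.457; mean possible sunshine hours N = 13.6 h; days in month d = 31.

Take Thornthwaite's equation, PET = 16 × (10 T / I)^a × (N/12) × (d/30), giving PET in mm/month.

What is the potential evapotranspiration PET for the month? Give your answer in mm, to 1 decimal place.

10T/I = 10 × 27.2 / 111.1 = 2.4482
(10T/I)^a = 2.4482^2.457 = 9.0240
Uncorrected PET = 16 × 9.0240 = 144.384 mm
Correction = (N/12)(d/30) = (13.6/12)(31/30) = 1.1711
PET = 144.384 × 1.1711 = 169.088 mm/month

169.1 mm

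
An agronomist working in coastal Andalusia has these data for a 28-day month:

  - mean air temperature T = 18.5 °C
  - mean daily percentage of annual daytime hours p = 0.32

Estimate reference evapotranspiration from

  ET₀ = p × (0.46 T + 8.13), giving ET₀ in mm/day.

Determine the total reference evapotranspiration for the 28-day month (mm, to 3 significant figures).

ET₀ = 0.32 × (0.46 × 18.5 + 8.13) = 0.32 × 16.640 = 5.3248 mm/d
Monthly total = 5.3248 × 28 = 149.094 mm

149 mm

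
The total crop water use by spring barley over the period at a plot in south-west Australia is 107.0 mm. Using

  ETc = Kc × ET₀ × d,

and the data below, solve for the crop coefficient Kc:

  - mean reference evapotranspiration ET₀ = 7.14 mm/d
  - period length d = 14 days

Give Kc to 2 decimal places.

1.07

ETc = Kc × ET₀ × d  ⇒  Kc = ETc / (ET₀ × d)
Kc = 107.0 / (7.14 × 14) = 107.0 / 99.96 = 1.0704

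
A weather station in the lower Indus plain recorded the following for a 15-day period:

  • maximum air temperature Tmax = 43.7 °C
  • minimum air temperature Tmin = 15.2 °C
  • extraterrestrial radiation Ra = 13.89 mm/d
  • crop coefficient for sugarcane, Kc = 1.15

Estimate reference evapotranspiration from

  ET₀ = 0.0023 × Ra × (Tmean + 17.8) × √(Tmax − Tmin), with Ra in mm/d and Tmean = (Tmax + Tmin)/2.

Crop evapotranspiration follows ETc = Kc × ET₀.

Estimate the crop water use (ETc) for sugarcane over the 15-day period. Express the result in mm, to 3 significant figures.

Tmean = (43.7 + 15.2)/2 = 29.45 °C
ET₀ = 0.0023 × 13.89 × (29.45 + 17.8) × √28.5 = 0.0023 × 13.89 × 47.25 × 5.3385 = 8.0584 mm/d
ETc = Kc × ET₀ = 1.15 × 8.0584 = 9.2672 mm/d
Over 15 days: 9.2672 × 15 = 139.008 mm

139 mm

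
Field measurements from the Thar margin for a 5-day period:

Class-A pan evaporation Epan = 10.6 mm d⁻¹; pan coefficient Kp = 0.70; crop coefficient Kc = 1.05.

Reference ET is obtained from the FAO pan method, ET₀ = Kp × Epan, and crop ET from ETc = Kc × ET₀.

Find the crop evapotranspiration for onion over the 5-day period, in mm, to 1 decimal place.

ET₀ = 0.70 × 10.6 = 7.4200 mm/d
ETc = Kc × ET₀ = 1.05 × 7.4200 = 7.7910 mm/d
Over 5 days: 7.7910 × 5 = 38.955 mm

39.0 mm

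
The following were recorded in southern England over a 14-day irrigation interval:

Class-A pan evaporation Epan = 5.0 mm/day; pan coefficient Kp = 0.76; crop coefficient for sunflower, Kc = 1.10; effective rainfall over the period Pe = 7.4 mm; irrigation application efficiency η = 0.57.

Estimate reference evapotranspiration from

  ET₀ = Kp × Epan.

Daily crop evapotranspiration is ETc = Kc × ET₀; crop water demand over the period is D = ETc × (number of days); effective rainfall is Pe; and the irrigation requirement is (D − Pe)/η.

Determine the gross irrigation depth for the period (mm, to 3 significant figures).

89.7 mm

ET₀ = 0.76 × 5.0 = 3.8000 mm/d
ETc = Kc × ET₀ = 1.10 × 3.8000 = 4.1800 mm/d
Crop demand D = ETc × 14 d = 4.1800 × 14 = 58.520 mm
D − Pe = 58.520 − 7.4 = 51.120 mm
Gross irrigation = 51.120 / 0.57 = 89.684 mm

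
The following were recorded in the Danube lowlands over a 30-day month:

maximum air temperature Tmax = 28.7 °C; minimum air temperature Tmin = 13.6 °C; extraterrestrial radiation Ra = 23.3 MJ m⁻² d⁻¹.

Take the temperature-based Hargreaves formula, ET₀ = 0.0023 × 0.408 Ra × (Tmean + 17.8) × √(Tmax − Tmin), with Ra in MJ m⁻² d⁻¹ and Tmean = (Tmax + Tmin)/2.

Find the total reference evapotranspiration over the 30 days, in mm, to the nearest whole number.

Tmean = (28.7 + 13.6)/2 = 21.15 °C
0.408 Ra = 0.408 × 23.3 = 9.5064 mm/d equivalent
ET₀ = 0.0023 × 9.5064 × (21.15 + 17.8) × √15.1 = 0.0023 × 9.5064 × 38.95 × 3.8859 = 3.3094 mm/d
Over 30 days: 3.3094 × 30 = 99.282 mm

99 mm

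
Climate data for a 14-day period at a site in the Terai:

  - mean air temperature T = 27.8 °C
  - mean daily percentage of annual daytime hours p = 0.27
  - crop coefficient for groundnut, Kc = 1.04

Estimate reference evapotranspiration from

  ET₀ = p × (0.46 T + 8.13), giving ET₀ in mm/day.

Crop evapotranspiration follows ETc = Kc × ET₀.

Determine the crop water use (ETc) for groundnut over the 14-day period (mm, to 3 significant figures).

82.2 mm

ET₀ = 0.27 × (0.46 × 27.8 + 8.13) = 0.27 × 20.918 = 5.6479 mm/d
ETc = Kc × ET₀ = 1.04 × 5.6479 = 5.8738 mm/d
Over 14 days: 5.8738 × 14 = 82.233 mm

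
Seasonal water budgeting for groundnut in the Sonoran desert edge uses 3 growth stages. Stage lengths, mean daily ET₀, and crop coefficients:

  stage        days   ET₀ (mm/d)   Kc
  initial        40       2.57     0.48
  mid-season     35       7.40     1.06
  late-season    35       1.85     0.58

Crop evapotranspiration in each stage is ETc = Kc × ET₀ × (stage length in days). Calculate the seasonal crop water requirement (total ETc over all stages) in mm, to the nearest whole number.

361 mm

initial: 0.48 × 2.57 × 40 = 49.34 mm
mid-season: 1.06 × 7.40 × 35 = 274.54 mm
late-season: 0.58 × 1.85 × 35 = 37.56 mm
Seasonal total = 361.44 mm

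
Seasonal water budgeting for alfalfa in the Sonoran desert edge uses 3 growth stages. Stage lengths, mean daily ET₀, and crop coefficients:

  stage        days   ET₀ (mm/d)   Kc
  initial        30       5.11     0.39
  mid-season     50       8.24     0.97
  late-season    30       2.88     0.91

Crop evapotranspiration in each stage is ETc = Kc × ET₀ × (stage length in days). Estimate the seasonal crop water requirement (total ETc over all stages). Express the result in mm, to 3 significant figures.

initial: 0.39 × 5.11 × 30 = 59.79 mm
mid-season: 0.97 × 8.24 × 50 = 399.64 mm
late-season: 0.91 × 2.88 × 30 = 78.62 mm
Seasonal total = 538.05 mm

538 mm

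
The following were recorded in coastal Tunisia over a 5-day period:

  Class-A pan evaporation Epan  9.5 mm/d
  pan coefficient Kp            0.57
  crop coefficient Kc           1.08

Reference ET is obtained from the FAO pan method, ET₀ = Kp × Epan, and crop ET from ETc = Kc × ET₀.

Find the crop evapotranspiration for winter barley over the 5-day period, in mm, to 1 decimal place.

29.2 mm

ET₀ = 0.57 × 9.5 = 5.4150 mm/d
ETc = Kc × ET₀ = 1.08 × 5.4150 = 5.8482 mm/d
Over 5 days: 5.8482 × 5 = 29.241 mm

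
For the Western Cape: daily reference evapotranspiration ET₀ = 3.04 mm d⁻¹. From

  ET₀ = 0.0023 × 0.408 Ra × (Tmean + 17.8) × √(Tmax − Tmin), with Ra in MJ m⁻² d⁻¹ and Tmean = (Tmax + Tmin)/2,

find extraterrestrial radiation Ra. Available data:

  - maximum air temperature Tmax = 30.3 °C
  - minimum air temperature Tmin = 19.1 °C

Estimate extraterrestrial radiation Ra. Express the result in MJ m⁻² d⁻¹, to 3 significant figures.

22.8 MJ m⁻² d⁻¹

Tmean = (30.3+19.1)/2 = 24.70 °C; ΔT = 11.2
Ra = ET₀ / [0.0023 × 0.408 × (Tmean+17.8) × √ΔT]
   = 3.04 / (0.0023 × 0.408 × 42.50 × 3.3466) = 22.777 MJ m⁻² d⁻¹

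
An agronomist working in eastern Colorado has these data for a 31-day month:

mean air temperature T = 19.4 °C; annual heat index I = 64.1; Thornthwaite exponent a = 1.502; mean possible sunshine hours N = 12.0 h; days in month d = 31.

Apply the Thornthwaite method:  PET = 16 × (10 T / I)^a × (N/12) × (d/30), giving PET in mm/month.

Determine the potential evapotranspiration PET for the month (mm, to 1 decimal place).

87.2 mm

10T/I = 10 × 19.4 / 64.1 = 3.0265
(10T/I)^a = 3.0265^1.502 = 5.2768
Uncorrected PET = 16 × 5.2768 = 84.429 mm
Correction = (N/12)(d/30) = (12.0/12)(31/30) = 1.0333
PET = 84.429 × 1.0333 = 87.240 mm/month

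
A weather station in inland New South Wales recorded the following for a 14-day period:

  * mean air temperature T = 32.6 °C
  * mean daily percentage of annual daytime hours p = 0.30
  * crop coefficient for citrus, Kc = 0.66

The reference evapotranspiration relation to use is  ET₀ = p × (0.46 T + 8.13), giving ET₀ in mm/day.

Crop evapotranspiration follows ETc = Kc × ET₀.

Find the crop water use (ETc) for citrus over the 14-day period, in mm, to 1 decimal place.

64.1 mm

ET₀ = 0.30 × (0.46 × 32.6 + 8.13) = 0.30 × 23.126 = 6.9378 mm/d
ETc = Kc × ET₀ = 0.66 × 6.9378 = 4.5789 mm/d
Over 14 days: 4.5789 × 14 = 64.105 mm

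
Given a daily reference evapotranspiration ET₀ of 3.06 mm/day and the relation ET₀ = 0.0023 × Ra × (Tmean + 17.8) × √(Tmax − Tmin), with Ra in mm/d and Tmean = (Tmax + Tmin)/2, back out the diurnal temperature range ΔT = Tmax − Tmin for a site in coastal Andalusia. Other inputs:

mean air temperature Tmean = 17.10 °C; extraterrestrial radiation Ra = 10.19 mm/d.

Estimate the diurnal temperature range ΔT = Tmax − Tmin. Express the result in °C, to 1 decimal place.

√ΔT = ET₀ / [0.0023 × Ra × (Tmean+17.8)] = 3.06 / (0.0023 × 10.19 × 34.90) = 3.7411
ΔT = 3.7411² = 13.996 °C

14.0 °C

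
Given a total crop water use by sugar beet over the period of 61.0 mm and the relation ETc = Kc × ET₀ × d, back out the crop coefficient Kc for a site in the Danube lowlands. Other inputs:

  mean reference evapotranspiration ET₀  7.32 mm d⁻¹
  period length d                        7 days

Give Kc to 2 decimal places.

ETc = Kc × ET₀ × d  ⇒  Kc = ETc / (ET₀ × d)
Kc = 61.0 / (7.32 × 7) = 61.0 / 51.24 = 1.1905

1.19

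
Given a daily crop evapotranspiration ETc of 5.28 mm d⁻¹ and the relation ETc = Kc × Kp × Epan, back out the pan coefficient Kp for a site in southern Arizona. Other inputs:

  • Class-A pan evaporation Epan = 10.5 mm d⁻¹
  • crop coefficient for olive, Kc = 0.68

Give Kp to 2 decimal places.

0.74

ETc = Kc × Kp × Epan  ⇒  Kp = ETc / (Kc × Epan)
Kp = 5.28 / (0.68 × 10.5) = 5.28 / 7.140 = 0.7395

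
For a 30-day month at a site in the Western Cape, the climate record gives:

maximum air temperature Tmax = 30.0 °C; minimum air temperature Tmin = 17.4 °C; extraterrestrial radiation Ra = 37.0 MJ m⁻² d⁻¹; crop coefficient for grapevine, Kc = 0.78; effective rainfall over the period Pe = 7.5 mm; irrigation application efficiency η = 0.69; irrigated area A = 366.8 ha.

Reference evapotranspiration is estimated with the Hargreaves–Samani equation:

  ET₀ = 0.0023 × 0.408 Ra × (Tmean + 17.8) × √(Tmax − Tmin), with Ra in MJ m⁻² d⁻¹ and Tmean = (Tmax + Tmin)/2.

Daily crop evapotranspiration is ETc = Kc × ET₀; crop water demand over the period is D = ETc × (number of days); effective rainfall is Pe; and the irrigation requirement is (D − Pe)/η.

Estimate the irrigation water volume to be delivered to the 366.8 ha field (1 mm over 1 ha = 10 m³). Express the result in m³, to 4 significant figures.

596400 m³

Tmean = (30.0 + 17.4)/2 = 23.70 °C
0.408 Ra = 0.408 × 37.0 = 15.0960 mm/d equivalent
ET₀ = 0.0023 × 15.0960 × (23.70 + 17.8) × √12.6 = 0.0023 × 15.0960 × 41.50 × 3.5496 = 5.1147 mm/d
ETc = Kc × ET₀ = 0.78 × 5.1147 = 3.9895 mm/d
Crop demand D = ETc × 30 d = 3.9895 × 30 = 119.685 mm
D − Pe = 119.685 − 7.5 = 112.185 mm
Gross irrigation = 112.185 / 0.69 = 162.587 mm
Volume = 162.587 mm × 366.8 ha × 10 = 596369.1 m³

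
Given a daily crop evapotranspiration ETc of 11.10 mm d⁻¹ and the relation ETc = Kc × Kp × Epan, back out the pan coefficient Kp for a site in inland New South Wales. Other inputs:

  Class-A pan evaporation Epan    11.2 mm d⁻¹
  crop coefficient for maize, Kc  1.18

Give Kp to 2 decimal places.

0.84

ETc = Kc × Kp × Epan  ⇒  Kp = ETc / (Kc × Epan)
Kp = 11.10 / (1.18 × 11.2) = 11.10 / 13.216 = 0.8399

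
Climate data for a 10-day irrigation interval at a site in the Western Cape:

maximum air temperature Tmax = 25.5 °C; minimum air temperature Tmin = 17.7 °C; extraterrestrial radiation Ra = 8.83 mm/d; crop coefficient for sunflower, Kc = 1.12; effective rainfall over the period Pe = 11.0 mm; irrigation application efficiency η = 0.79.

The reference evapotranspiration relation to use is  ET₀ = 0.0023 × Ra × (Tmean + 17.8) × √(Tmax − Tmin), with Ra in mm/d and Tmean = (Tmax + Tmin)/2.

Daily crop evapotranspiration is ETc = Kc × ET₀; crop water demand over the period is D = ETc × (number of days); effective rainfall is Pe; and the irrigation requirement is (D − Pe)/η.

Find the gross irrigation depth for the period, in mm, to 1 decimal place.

17.8 mm

Tmean = (25.5 + 17.7)/2 = 21.60 °C
ET₀ = 0.0023 × 8.83 × (21.60 + 17.8) × √7.8 = 0.0023 × 8.83 × 39.40 × 2.7928 = 2.2347 mm/d
ETc = Kc × ET₀ = 1.12 × 2.2347 = 2.5029 mm/d
Crop demand D = ETc × 10 d = 2.5029 × 10 = 25.029 mm
D − Pe = 25.029 − 11.0 = 14.029 mm
Gross irrigation = 14.029 / 0.79 = 17.758 mm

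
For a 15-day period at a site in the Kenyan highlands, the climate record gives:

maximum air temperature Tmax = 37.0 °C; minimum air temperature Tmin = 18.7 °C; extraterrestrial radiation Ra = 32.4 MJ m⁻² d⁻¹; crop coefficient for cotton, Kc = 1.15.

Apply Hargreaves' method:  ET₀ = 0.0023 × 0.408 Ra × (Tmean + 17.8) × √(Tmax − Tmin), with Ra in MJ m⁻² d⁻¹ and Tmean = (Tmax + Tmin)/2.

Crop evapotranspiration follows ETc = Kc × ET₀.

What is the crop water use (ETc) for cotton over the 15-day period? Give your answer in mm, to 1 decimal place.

102.4 mm

Tmean = (37.0 + 18.7)/2 = 27.85 °C
0.408 Ra = 0.408 × 32.4 = 13.2192 mm/d equivalent
ET₀ = 0.0023 × 13.2192 × (27.85 + 17.8) × √18.3 = 0.0023 × 13.2192 × 45.65 × 4.2778 = 5.9374 mm/d
ETc = Kc × ET₀ = 1.15 × 5.9374 = 6.8280 mm/d
Over 15 days: 6.8280 × 15 = 102.420 mm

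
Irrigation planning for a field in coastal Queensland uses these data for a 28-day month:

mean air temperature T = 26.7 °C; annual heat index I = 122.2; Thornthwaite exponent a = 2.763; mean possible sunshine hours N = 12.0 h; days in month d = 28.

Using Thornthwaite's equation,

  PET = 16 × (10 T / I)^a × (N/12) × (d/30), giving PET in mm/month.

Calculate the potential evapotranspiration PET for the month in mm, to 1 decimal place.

10T/I = 10 × 26.7 / 122.2 = 2.1849
(10T/I)^a = 2.1849^2.763 = 8.6666
Uncorrected PET = 16 × 8.6666 = 138.666 mm
Correction = (N/12)(d/30) = (12.0/12)(28/30) = 0.9333
PET = 138.666 × 0.9333 = 129.417 mm/month

129.4 mm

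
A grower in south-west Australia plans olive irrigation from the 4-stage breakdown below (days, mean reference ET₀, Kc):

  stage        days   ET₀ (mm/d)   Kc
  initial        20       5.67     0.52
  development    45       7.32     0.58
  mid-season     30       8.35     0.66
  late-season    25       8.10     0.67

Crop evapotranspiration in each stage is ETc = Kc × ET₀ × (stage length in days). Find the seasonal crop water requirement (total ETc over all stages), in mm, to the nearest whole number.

initial: 0.52 × 5.67 × 20 = 58.97 mm
development: 0.58 × 7.32 × 45 = 191.05 mm
mid-season: 0.66 × 8.35 × 30 = 165.33 mm
late-season: 0.67 × 8.10 × 25 = 135.68 mm
Seasonal total = 551.03 mm

551 mm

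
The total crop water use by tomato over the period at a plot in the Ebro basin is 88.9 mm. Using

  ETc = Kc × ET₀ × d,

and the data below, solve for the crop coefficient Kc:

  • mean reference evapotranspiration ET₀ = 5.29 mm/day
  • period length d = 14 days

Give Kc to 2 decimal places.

1.20

ETc = Kc × ET₀ × d  ⇒  Kc = ETc / (ET₀ × d)
Kc = 88.9 / (5.29 × 14) = 88.9 / 74.06 = 1.2004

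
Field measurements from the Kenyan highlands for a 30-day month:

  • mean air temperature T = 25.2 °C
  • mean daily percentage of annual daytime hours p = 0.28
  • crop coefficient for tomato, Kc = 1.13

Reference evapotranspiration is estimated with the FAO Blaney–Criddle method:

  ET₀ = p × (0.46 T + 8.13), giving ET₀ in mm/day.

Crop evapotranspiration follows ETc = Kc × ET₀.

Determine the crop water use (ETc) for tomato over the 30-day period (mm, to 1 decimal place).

ET₀ = 0.28 × (0.46 × 25.2 + 8.13) = 0.28 × 19.722 = 5.5222 mm/d
ETc = Kc × ET₀ = 1.13 × 5.5222 = 6.2401 mm/d
Over 30 days: 6.2401 × 30 = 187.203 mm

187.2 mm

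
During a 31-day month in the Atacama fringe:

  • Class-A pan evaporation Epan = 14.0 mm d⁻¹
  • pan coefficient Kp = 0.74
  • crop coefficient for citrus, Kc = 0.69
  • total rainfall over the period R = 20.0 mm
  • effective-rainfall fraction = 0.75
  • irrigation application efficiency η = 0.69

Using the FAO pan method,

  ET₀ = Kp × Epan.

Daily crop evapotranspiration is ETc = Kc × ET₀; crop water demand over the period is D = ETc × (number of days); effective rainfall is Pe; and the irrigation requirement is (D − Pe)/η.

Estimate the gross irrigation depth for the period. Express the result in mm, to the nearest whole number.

ET₀ = 0.74 × 14.0 = 10.3600 mm/d
ETc = Kc × ET₀ = 0.69 × 10.3600 = 7.1484 mm/d
Crop demand D = ETc × 31 d = 7.1484 × 31 = 221.600 mm
Pe = 0.75 × 20.0 = 15.000 mm
D − Pe = 221.600 − 15.000 = 206.600 mm
Gross irrigation = 206.600 / 0.69 = 299.420 mm

299 mm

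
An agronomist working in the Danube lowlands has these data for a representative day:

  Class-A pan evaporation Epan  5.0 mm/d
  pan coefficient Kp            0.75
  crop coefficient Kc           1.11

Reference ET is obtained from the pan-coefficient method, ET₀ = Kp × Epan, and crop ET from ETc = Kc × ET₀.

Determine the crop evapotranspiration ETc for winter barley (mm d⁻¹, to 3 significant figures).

4.16 mm d⁻¹

ET₀ = 0.75 × 5.0 = 3.7500 mm/d
ETc = Kc × ET₀ = 1.11 × 3.7500 = 4.1625 mm/d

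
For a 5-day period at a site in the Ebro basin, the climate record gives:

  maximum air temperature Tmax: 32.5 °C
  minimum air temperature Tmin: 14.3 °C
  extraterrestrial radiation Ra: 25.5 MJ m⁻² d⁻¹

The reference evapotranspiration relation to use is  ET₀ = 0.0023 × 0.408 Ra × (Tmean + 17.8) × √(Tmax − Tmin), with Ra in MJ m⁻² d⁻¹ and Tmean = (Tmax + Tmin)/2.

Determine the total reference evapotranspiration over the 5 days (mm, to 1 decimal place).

Tmean = (32.5 + 14.3)/2 = 23.40 °C
0.408 Ra = 0.408 × 25.5 = 10.4040 mm/d equivalent
ET₀ = 0.0023 × 10.4040 × (23.40 + 17.8) × √18.2 = 0.0023 × 10.4040 × 41.20 × 4.2661 = 4.2059 mm/d
Over 5 days: 4.2059 × 5 = 21.030 mm

21.0 mm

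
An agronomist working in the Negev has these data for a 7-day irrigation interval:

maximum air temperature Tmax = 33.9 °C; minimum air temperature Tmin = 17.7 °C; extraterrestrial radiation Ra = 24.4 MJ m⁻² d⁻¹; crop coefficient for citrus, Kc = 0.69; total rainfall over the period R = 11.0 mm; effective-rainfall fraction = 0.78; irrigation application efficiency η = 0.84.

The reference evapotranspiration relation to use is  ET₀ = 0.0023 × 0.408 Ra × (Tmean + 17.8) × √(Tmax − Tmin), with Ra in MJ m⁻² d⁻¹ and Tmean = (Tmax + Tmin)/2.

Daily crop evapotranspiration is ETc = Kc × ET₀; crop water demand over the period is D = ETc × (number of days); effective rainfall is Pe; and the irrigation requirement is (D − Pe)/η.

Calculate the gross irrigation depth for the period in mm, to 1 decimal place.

Tmean = (33.9 + 17.7)/2 = 25.80 °C
0.408 Ra = 0.408 × 24.4 = 9.9552 mm/d equivalent
ET₀ = 0.0023 × 9.9552 × (25.80 + 17.8) × √16.2 = 0.0023 × 9.9552 × 43.60 × 4.0249 = 4.0181 mm/d
ETc = Kc × ET₀ = 0.69 × 4.0181 = 2.7725 mm/d
Crop demand D = ETc × 7 d = 2.7725 × 7 = 19.408 mm
Pe = 0.78 × 11.0 = 8.580 mm
D − Pe = 19.408 − 8.580 = 10.828 mm
Gross irrigation = 10.828 / 0.84 = 12.890 mm

12.9 mm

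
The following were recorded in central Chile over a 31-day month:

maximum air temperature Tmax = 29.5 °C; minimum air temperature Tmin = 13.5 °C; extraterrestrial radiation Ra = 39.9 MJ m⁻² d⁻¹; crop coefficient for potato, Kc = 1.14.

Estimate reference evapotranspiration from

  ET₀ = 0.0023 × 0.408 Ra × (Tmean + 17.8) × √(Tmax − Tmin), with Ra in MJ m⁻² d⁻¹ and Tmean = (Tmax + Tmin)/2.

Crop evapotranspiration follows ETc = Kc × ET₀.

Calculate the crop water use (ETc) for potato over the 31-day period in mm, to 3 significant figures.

208 mm

Tmean = (29.5 + 13.5)/2 = 21.50 °C
0.408 Ra = 0.408 × 39.9 = 16.2792 mm/d equivalent
ET₀ = 0.0023 × 16.2792 × (21.50 + 17.8) × √16.0 = 0.0023 × 16.2792 × 39.30 × 4.0000 = 5.8859 mm/d
ETc = Kc × ET₀ = 1.14 × 5.8859 = 6.7099 mm/d
Over 31 days: 6.7099 × 31 = 208.007 mm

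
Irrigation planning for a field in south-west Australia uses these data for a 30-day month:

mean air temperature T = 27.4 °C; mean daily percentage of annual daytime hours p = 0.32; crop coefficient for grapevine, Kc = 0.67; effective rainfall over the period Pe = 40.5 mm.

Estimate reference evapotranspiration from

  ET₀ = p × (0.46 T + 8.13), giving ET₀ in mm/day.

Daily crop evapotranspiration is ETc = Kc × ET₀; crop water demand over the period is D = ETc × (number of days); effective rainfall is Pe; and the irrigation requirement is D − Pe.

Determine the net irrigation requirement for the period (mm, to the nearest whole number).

93 mm

ET₀ = 0.32 × (0.46 × 27.4 + 8.13) = 0.32 × 20.734 = 6.6349 mm/d
ETc = Kc × ET₀ = 0.67 × 6.6349 = 4.4454 mm/d
Crop demand D = ETc × 30 d = 4.4454 × 30 = 133.362 mm
D − Pe = 133.362 − 40.5 = 92.862 mm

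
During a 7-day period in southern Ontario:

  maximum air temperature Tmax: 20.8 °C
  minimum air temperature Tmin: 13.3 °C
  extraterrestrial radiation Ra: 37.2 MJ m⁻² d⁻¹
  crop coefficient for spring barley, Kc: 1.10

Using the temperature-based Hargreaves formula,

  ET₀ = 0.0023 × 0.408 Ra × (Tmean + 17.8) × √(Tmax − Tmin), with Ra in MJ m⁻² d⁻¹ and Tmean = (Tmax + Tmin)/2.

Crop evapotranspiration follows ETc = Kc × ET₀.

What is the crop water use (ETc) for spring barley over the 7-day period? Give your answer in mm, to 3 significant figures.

Tmean = (20.8 + 13.3)/2 = 17.05 °C
0.408 Ra = 0.408 × 37.2 = 15.1776 mm/d equivalent
ET₀ = 0.0023 × 15.1776 × (17.05 + 17.8) × √7.5 = 0.0023 × 15.1776 × 34.85 × 2.7386 = 3.3317 mm/d
ETc = Kc × ET₀ = 1.10 × 3.3317 = 3.6649 mm/d
Over 7 days: 3.6649 × 7 = 25.654 mm

25.7 mm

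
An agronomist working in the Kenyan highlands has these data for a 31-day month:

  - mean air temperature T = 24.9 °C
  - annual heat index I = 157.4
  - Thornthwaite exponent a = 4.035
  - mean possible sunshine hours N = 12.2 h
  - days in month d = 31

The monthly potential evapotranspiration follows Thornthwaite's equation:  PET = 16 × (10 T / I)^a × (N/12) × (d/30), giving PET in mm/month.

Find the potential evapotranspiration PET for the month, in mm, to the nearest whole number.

10T/I = 10 × 24.9 / 157.4 = 1.5820
(10T/I)^a = 1.5820^4.035 = 6.3650
Uncorrected PET = 16 × 6.3650 = 101.840 mm
Correction = (N/12)(d/30) = (12.2/12)(31/30) = 1.0506
PET = 101.840 × 1.0506 = 106.993 mm/month

107 mm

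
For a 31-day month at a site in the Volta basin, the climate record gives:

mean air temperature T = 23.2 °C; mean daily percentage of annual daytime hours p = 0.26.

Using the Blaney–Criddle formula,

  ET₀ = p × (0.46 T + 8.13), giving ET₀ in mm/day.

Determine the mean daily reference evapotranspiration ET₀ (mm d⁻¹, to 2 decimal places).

ET₀ = 0.26 × (0.46 × 23.2 + 8.13) = 0.26 × 18.802 = 4.8885 mm/d

4.89 mm d⁻¹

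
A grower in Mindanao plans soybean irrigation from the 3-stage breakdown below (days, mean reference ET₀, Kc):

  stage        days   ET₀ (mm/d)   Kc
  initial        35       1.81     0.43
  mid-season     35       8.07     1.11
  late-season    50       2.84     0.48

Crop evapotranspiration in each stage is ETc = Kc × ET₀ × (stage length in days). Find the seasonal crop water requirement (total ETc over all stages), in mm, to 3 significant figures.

409 mm

initial: 0.43 × 1.81 × 35 = 27.24 mm
mid-season: 1.11 × 8.07 × 35 = 313.52 mm
late-season: 0.48 × 2.84 × 50 = 68.16 mm
Seasonal total = 408.92 mm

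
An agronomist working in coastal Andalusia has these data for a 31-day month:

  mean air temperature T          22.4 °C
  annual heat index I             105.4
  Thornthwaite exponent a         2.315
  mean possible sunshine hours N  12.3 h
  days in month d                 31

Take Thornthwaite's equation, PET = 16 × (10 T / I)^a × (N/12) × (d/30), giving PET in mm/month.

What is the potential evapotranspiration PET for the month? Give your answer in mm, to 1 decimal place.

97.1 mm

10T/I = 10 × 22.4 / 105.4 = 2.1252
(10T/I)^a = 2.1252^2.315 = 5.7270
Uncorrected PET = 16 × 5.7270 = 91.632 mm
Correction = (N/12)(d/30) = (12.3/12)(31/30) = 1.0592
PET = 91.632 × 1.0592 = 97.057 mm/month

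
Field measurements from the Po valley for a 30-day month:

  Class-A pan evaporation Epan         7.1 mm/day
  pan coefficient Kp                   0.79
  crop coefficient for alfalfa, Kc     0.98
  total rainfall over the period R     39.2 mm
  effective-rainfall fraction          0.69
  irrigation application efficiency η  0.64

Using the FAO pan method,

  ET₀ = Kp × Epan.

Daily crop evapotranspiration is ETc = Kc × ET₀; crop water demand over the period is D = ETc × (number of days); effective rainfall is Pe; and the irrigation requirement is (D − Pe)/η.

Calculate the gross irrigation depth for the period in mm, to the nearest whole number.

ET₀ = 0.79 × 7.1 = 5.6090 mm/d
ETc = Kc × ET₀ = 0.98 × 5.6090 = 5.4968 mm/d
Crop demand D = ETc × 30 d = 5.4968 × 30 = 164.904 mm
Pe = 0.69 × 39.2 = 27.048 mm
D − Pe = 164.904 − 27.048 = 137.856 mm
Gross irrigation = 137.856 / 0.64 = 215.400 mm

215 mm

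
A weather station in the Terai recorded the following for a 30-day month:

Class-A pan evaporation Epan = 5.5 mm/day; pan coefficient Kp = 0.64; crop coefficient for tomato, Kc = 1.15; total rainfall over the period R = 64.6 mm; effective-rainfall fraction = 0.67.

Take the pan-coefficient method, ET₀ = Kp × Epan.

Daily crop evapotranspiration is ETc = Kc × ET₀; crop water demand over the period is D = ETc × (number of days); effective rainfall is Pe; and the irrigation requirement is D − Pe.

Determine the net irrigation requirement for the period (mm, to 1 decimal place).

78.2 mm

ET₀ = 0.64 × 5.5 = 3.5200 mm/d
ETc = Kc × ET₀ = 1.15 × 3.5200 = 4.0480 mm/d
Crop demand D = ETc × 30 d = 4.0480 × 30 = 121.440 mm
Pe = 0.67 × 64.6 = 43.282 mm
D − Pe = 121.440 − 43.282 = 78.158 mm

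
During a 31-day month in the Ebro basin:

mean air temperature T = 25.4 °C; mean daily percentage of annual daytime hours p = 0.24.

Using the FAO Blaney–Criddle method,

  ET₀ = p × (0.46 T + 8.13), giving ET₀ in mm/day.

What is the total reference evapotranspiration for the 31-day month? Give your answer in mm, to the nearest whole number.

ET₀ = 0.24 × (0.46 × 25.4 + 8.13) = 0.24 × 19.814 = 4.7554 mm/d
Monthly total = 4.7554 × 31 = 147.417 mm

147 mm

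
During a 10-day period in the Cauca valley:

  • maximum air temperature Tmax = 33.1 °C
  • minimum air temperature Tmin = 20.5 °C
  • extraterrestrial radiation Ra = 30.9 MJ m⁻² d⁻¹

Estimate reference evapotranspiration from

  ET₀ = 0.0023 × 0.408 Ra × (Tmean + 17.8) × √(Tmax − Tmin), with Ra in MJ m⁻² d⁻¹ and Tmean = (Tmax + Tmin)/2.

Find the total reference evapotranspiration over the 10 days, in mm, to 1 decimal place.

45.9 mm

Tmean = (33.1 + 20.5)/2 = 26.80 °C
0.408 Ra = 0.408 × 30.9 = 12.6072 mm/d equivalent
ET₀ = 0.0023 × 12.6072 × (26.80 + 17.8) × √12.6 = 0.0023 × 12.6072 × 44.60 × 3.5496 = 4.5905 mm/d
Over 10 days: 4.5905 × 10 = 45.905 mm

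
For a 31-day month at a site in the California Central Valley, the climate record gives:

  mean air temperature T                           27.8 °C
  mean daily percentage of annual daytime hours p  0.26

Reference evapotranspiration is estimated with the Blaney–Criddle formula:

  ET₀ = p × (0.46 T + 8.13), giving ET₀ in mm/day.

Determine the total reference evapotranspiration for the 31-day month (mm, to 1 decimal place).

168.6 mm

ET₀ = 0.26 × (0.46 × 27.8 + 8.13) = 0.26 × 20.918 = 5.4387 mm/d
Monthly total = 5.4387 × 31 = 168.600 mm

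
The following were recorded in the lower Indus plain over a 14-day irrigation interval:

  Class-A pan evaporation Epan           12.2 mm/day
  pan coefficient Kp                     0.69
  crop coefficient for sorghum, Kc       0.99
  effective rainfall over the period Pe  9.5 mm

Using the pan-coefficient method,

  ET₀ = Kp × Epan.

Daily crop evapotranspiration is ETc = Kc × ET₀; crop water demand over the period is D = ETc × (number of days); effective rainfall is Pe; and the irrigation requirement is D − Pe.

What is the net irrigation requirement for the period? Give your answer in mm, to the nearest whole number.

107 mm

ET₀ = 0.69 × 12.2 = 8.4180 mm/d
ETc = Kc × ET₀ = 0.99 × 8.4180 = 8.3338 mm/d
Crop demand D = ETc × 14 d = 8.3338 × 14 = 116.673 mm
D − Pe = 116.673 − 9.5 = 107.173 mm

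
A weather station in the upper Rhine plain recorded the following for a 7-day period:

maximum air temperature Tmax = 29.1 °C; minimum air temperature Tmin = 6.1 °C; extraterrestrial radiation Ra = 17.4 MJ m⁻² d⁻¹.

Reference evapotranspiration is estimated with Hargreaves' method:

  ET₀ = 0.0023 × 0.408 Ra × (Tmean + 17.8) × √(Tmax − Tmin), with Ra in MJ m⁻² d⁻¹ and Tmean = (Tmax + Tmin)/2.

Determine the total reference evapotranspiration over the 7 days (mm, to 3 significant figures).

Tmean = (29.1 + 6.1)/2 = 17.60 °C
0.408 Ra = 0.408 × 17.4 = 7.0992 mm/d equivalent
ET₀ = 0.0023 × 7.0992 × (17.60 + 17.8) × √23.0 = 0.0023 × 7.0992 × 35.40 × 4.7958 = 2.7721 mm/d
Over 7 days: 2.7721 × 7 = 19.405 mm

19.4 mm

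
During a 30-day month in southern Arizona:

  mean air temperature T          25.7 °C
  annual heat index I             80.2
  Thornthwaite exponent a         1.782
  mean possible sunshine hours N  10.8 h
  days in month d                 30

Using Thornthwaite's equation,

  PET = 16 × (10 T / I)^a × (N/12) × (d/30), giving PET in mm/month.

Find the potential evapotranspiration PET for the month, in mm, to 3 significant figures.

115 mm

10T/I = 10 × 25.7 / 80.2 = 3.2045
(10T/I)^a = 3.2045^1.782 = 7.9664
Uncorrected PET = 16 × 7.9664 = 127.462 mm
Correction = (N/12)(d/30) = (10.8/12)(30/30) = 0.9000
PET = 127.462 × 0.9000 = 114.716 mm/month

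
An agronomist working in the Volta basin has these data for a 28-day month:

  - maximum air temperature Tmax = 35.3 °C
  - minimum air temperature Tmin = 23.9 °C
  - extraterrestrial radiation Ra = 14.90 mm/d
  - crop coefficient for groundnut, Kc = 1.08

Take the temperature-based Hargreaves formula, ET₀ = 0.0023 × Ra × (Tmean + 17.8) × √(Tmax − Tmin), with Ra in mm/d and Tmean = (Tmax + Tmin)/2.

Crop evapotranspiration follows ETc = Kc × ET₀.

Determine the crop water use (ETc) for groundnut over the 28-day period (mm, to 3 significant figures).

166 mm

Tmean = (35.3 + 23.9)/2 = 29.60 °C
ET₀ = 0.0023 × 14.90 × (29.60 + 17.8) × √11.4 = 0.0023 × 14.90 × 47.40 × 3.3764 = 5.4846 mm/d
ETc = Kc × ET₀ = 1.08 × 5.4846 = 5.9234 mm/d
Over 28 days: 5.9234 × 28 = 165.855 mm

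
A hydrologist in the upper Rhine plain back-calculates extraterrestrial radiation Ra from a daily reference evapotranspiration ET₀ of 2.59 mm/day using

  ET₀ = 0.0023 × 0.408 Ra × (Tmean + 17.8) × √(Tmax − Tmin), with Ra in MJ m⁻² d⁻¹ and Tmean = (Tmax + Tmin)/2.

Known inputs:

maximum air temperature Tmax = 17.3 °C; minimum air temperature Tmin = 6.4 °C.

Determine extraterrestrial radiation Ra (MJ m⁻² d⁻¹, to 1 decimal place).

28.2 MJ m⁻² d⁻¹

Tmean = (17.3+6.4)/2 = 11.85 °C; ΔT = 10.9
Ra = ET₀ / [0.0023 × 0.408 × (Tmean+17.8) × √ΔT]
   = 2.59 / (0.0023 × 0.408 × 29.65 × 3.3015) = 28.195 MJ m⁻² d⁻¹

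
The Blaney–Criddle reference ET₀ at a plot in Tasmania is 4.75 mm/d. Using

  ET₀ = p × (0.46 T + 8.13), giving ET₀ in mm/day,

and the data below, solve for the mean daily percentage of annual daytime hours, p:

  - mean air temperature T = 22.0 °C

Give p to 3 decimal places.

p = ET₀ / (0.46 T + 8.13) = 4.75 / (0.46 × 22.0 + 8.13) = 4.75 / 18.250 = 0.2603

0.260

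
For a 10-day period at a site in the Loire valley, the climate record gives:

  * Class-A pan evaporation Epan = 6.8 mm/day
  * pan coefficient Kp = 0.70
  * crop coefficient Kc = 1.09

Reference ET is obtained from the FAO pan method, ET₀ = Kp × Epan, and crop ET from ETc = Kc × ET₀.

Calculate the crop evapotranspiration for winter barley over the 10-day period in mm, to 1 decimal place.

ET₀ = 0.70 × 6.8 = 4.7600 mm/d
ETc = Kc × ET₀ = 1.09 × 4.7600 = 5.1884 mm/d
Over 10 days: 5.1884 × 10 = 51.884 mm

51.9 mm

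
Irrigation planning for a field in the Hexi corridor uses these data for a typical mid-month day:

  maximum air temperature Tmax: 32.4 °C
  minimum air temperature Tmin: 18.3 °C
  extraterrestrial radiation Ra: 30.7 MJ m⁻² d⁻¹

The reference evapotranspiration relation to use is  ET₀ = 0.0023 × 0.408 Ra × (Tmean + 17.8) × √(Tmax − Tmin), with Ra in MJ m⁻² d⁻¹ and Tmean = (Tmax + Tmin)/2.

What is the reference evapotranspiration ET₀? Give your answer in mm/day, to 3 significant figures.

Tmean = (32.4 + 18.3)/2 = 25.35 °C
0.408 Ra = 0.408 × 30.7 = 12.5256 mm/d equivalent
ET₀ = 0.0023 × 12.5256 × (25.35 + 17.8) × √14.1 = 0.0023 × 12.5256 × 43.15 × 3.7550 = 4.6679 mm/d

4.67 mm/day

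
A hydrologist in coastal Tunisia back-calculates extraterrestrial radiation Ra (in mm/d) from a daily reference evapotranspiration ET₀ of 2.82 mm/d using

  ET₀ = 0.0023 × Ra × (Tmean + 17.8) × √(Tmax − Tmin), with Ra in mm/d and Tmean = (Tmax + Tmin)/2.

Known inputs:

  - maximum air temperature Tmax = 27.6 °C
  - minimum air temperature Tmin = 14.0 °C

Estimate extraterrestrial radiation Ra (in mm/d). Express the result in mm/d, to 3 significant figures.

Tmean = 20.80 °C; √ΔT = 3.6878
Ra = ET₀ / [0.0023 × (Tmean+17.8) × √ΔT] = 2.82 / (0.0023 × 38.60 × 3.6878) = 8.613 mm/d

8.61 mm/d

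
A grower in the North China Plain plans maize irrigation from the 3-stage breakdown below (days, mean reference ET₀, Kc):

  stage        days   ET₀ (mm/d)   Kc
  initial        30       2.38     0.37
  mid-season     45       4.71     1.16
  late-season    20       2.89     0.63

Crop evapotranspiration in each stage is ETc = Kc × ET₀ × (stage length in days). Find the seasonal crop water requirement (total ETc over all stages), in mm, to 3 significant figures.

initial: 0.37 × 2.38 × 30 = 26.42 mm
mid-season: 1.16 × 4.71 × 45 = 245.86 mm
late-season: 0.63 × 2.89 × 20 = 36.41 mm
Seasonal total = 308.69 mm

309 mm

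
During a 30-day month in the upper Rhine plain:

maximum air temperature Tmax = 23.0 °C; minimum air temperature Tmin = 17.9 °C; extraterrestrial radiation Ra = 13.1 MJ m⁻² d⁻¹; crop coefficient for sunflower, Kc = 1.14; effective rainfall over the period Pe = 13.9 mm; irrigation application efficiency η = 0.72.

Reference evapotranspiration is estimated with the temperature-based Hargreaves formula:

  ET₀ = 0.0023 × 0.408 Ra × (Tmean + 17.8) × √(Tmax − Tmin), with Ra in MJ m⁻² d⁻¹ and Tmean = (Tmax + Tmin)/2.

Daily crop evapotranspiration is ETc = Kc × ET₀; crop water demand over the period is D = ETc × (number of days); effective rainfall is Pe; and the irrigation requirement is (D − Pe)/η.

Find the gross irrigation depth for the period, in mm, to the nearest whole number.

31 mm

Tmean = (23.0 + 17.9)/2 = 20.45 °C
0.408 Ra = 0.408 × 13.1 = 5.3448 mm/d equivalent
ET₀ = 0.0023 × 5.3448 × (20.45 + 17.8) × √5.1 = 0.0023 × 5.3448 × 38.25 × 2.2583 = 1.0619 mm/d
ETc = Kc × ET₀ = 1.14 × 1.0619 = 1.2106 mm/d
Crop demand D = ETc × 30 d = 1.2106 × 30 = 36.318 mm
D − Pe = 36.318 − 13.9 = 22.418 mm
Gross irrigation = 22.418 / 0.72 = 31.136 mm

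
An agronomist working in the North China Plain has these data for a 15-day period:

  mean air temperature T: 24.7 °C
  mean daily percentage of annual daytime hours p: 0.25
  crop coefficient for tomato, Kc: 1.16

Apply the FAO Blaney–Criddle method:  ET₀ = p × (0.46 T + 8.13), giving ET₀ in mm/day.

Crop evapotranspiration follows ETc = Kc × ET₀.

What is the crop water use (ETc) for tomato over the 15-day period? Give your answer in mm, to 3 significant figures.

ET₀ = 0.25 × (0.46 × 24.7 + 8.13) = 0.25 × 19.492 = 4.8730 mm/d
ETc = Kc × ET₀ = 1.16 × 4.8730 = 5.6527 mm/d
Over 15 days: 5.6527 × 15 = 84.791 mm

84.8 mm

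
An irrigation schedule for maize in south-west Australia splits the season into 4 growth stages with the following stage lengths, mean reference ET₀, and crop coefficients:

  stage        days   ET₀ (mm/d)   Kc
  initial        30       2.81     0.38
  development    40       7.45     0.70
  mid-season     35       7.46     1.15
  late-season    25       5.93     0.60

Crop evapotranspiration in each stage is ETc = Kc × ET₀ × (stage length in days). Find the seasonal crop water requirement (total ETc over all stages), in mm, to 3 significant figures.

630 mm

initial: 0.38 × 2.81 × 30 = 32.03 mm
development: 0.70 × 7.45 × 40 = 208.60 mm
mid-season: 1.15 × 7.46 × 35 = 300.27 mm
late-season: 0.60 × 5.93 × 25 = 88.95 mm
Seasonal total = 629.85 mm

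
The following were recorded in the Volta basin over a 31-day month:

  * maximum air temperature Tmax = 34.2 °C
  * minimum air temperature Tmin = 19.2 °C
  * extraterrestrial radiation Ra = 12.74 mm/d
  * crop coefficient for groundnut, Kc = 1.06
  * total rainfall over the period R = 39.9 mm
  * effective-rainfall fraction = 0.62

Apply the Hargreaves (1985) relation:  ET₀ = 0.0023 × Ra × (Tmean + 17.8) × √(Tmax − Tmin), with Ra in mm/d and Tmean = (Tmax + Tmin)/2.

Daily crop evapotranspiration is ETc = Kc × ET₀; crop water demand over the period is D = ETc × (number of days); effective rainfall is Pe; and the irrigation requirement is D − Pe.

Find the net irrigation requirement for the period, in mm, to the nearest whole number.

Tmean = (34.2 + 19.2)/2 = 26.70 °C
ET₀ = 0.0023 × 12.74 × (26.70 + 17.8) × √15.0 = 0.0023 × 12.74 × 44.50 × 3.8730 = 5.0502 mm/d
ETc = Kc × ET₀ = 1.06 × 5.0502 = 5.3532 mm/d
Crop demand D = ETc × 31 d = 5.3532 × 31 = 165.949 mm
Pe = 0.62 × 39.9 = 24.738 mm
D − Pe = 165.949 − 24.738 = 141.211 mm

141 mm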